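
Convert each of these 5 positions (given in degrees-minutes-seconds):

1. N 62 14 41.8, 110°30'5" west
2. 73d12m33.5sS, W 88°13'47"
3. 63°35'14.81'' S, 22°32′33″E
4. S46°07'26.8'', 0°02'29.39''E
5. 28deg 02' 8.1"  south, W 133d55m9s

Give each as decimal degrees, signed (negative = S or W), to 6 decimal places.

1. 62.244944, -110.501389
2. -73.209306, -88.229722
3. -63.587447, 22.542500
4. -46.124111, 0.041497
5. -28.035583, -133.919167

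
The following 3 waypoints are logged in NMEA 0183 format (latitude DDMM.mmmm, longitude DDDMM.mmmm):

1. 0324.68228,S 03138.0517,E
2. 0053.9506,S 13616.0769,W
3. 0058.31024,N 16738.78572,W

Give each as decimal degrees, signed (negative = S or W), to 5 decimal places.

Point 1:
  φ: degrees = first 2 digits = 3, minutes = 24.68228; 3 + 24.68228/60 = 3.411371
  S ⇒ negate
  Longitude: split at 3 digits → 031° and 38.0517′; 31 + 38.0517/60 = 31.634195
  E ⇒ keep positive
Point 2:
  Lat: degrees = first 2 digits = 0, minutes = 53.9506; 0 + 53.9506/60 = 0.899177
  hemisphere S, so the sign is −
  Lon: split at 3 digits → 136° and 16.0769′; 136 + 16.0769/60 = 136.267948
  W ⇒ negate
Point 3:
  Latitude: split at 2 digits → 00° and 58.31024′; 0 + 58.31024/60 = 0.971837
  N → positive
  Lon: split at 3 digits → 167° and 38.78572′; 167 + 38.78572/60 = 167.646429
  W → negative

1. -3.41137, 31.63420
2. -0.89918, -136.26795
3. 0.97184, -167.64643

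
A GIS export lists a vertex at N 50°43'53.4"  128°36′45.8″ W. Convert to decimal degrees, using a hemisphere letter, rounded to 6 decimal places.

Latitude: 50° + 43/60 + 53.4/3600 = 50 + 0.716667 + 0.014833 = 50.7315000
Lon: 36′ + 45.8″ = 36.76333′; 128 + 36.76333/60 = 128.6127222

50.731500° N, 128.612722° W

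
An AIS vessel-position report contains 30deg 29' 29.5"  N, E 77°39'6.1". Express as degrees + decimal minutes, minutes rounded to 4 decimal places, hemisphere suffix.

Latitude: seconds/60 = 0.49167; minutes = 29 + 0.49167 = 29.491667
Longitude: 39 + 6.1/60 = 39.101667′

30° 29.4917′ N, 77° 39.1017′ E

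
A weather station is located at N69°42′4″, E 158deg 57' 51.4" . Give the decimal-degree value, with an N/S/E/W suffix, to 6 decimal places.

Latitude: 42′ + 4″ = 42.06667′; 69 + 42.06667/60 = 69.7011111
λ: 158° + 57/60 + 51.4/3600 = 158 + 0.950000 + 0.014278 = 158.9642778

69.701111° N, 158.964278° E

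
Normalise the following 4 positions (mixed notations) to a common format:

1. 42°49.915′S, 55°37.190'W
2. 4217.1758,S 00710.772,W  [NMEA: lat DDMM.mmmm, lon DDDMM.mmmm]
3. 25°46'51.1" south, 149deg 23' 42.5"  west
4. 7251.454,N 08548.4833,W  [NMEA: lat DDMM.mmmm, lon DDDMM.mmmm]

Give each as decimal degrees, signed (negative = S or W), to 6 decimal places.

1. -42.831917, -55.619833
2. -42.286263, -7.179533
3. -25.780861, -149.395139
4. 72.857567, -85.808055

Point 1:
  φ: 42 + 49.915/60 = 42.8319167
  S ⇒ negate
  Longitude: 37.19′ = 0.619833°; total 55.6198333
  W ⇒ negate
Point 2:
  Latitude: degrees = first 2 digits = 42, minutes = 17.1758; 42 + 17.1758/60 = 42.2862633
  hemisphere S, so the sign is −
  Lon: split at 3 digits → 007° and 10.772′; 7 + 10.772/60 = 7.1795333
  hemisphere W, so the sign is −
Point 3:
  φ: 46′ + 51.1″ = 46.85167′; 25 + 46.85167/60 = 25.7808611
  hemisphere S, so the sign is −
  Longitude: 149° + 23/60 + 42.5/3600 = 149 + 0.383333 + 0.011806 = 149.3951389
  hemisphere W, so the sign is −
Point 4:
  Lat: degrees = first 2 digits = 72, minutes = 51.454; 72 + 51.454/60 = 72.8575667
  N ⇒ keep positive
  Lon: degrees = first 3 digits = 85, minutes = 48.4833; 85 + 48.4833/60 = 85.8080550
  hemisphere W, so the sign is −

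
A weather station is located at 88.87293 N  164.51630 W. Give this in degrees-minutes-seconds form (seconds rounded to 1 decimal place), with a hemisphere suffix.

88°52′22.5″ N, 164°30′58.7″ W

Lat: 0.872930 × 60 = 52.37580′ → 52′, remainder × 60 = 22.548″
λ: whole degrees 164; 30.97800′ → 30′ and 58.680″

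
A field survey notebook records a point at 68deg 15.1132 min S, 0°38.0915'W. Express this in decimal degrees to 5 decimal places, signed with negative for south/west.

-68.25189, -0.63486

φ: 15.1132′ = 0.251887°; total 68.251887
S ⇒ negate
λ: 0 + 38.0915/60 = 0.634858
W ⇒ negate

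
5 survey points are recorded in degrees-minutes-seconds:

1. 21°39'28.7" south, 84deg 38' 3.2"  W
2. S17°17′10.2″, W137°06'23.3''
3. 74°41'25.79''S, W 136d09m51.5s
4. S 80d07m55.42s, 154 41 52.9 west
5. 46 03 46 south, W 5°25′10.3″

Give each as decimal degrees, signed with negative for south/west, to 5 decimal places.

Point 1:
  Lat: 21° + 39/60 + 28.7/3600 = 21 + 0.650000 + 0.007972 = 21.657972
  hemisphere S, so the sign is −
  Longitude: 38′ + 3.2″ = 38.05333′; 84 + 38.05333/60 = 84.634222
  W ⇒ negate
Point 2:
  Lat: 17 + 17/60 + 10.2/3600 = 17.286167
  hemisphere S, so the sign is −
  Longitude: 137 + 6/60 + 23.3/3600 = 137.106472
  W ⇒ negate
Point 3:
  φ: 74° + 41/60 + 25.79/3600 = 74 + 0.683333 + 0.007164 = 74.690497
  S ⇒ negate
  Longitude: 136 + 9/60 + 51.5/3600 = 136.164306
  W ⇒ negate
Point 4:
  φ: 7′ + 55.42″ = 7.92367′; 80 + 7.92367/60 = 80.132061
  S → negative
  Lon: 154° + 41/60 + 52.9/3600 = 154 + 0.683333 + 0.014694 = 154.698028
  hemisphere W, so the sign is −
Point 5:
  Latitude: 46 + 3/60 + 46/3600 = 46.062778
  hemisphere S, so the sign is −
  Longitude: 25′ + 10.3″ = 25.17167′; 5 + 25.17167/60 = 5.419528
  W → negative

1. -21.65797, -84.63422
2. -17.28617, -137.10647
3. -74.69050, -136.16431
4. -80.13206, -154.69803
5. -46.06278, -5.41953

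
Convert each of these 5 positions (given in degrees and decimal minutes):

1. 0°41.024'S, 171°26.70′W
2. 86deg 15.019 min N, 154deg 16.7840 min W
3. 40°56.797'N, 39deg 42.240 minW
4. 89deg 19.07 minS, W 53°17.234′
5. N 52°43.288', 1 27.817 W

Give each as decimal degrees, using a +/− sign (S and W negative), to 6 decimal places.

Point 1:
  Latitude: 0 + 41.024/60 = 0.6837333
  S ⇒ negate
  λ: 171 + 26.7/60 = 171.4450000
  W → negative
Point 2:
  Lat: 15.019′ = 0.250317°; total 86.2503167
  N → positive
  λ: 16.784′ = 0.279733°; total 154.2797333
  W ⇒ negate
Point 3:
  Lat: 40 + 56.797/60 = 40.9466167
  N → positive
  λ: 42.24′ = 0.704000°; total 39.7040000
  W ⇒ negate
Point 4:
  Lat: 89 + 19.07/60 = 89.3178333
  hemisphere S, so the sign is −
  Lon: 17.234′ = 0.287233°; total 53.2872333
  W ⇒ negate
Point 5:
  φ: 43.288′ = 0.721467°; total 52.7214667
  N ⇒ keep positive
  Lon: 27.817′ = 0.463617°; total 1.4636167
  hemisphere W, so the sign is −

1. -0.683733, -171.445000
2. 86.250317, -154.279733
3. 40.946617, -39.704000
4. -89.317833, -53.287233
5. 52.721467, -1.463617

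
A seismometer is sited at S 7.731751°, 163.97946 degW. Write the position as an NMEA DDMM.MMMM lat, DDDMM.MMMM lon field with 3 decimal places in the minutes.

Lat: fractional part 0.731751 → 43.90506 minutes
Longitude: 163° + 0.979460 × 60 = 163° 58.76760′

0743.905,S / 16358.768,W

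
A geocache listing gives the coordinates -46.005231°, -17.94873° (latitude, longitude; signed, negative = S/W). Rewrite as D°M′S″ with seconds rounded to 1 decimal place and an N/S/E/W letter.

46°00′18.8″ S, 17°56′55.4″ W

Latitude is negative → S; |value| = 46.005231
Latitude: whole degrees 46; 0.31386′ → 0′ and 18.832″
Longitude is negative → W; |value| = 17.948730
Lon: 0.948730 × 60 = 56.92380′ → 56′, remainder × 60 = 55.428″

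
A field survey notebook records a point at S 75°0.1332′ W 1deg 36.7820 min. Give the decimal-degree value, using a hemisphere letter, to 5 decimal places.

Lat: 75 + 0.1332/60 = 75.002220
Longitude: 36.782′ = 0.613033°; total 1.613033

75.00222° S, 1.61303° W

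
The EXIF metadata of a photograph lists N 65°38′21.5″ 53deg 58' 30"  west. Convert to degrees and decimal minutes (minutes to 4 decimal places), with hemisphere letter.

φ: seconds/60 = 0.35833; minutes = 38 + 0.35833 = 38.358333
Lon: 58 + 30/60 = 58.500000′

65° 38.3583′ N, 53° 58.5000′ W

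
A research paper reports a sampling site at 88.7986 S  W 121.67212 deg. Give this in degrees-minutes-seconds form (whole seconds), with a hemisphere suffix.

88°47′55″ S, 121°40′20″ W

Latitude: 0.798600° → 47.91600′; 0.91600 × 60 = 54.96″
Lon: whole degrees 121; 40.32720′ → 40′ and 19.63″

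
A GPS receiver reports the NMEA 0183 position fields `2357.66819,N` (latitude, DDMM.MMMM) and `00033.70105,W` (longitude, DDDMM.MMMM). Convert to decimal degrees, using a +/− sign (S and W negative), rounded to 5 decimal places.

φ: degrees = first 2 digits = 23, minutes = 57.66819; 23 + 57.66819/60 = 23.961137
N ⇒ keep positive
λ: degrees = first 3 digits = 0, minutes = 33.70105; 0 + 33.70105/60 = 0.561684
W → negative

23.96114, -0.56168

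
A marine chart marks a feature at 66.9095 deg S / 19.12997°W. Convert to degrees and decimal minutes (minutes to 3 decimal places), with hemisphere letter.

66° 54.570′ S, 19° 7.798′ W

φ: fractional part 0.909500 → 54.57000 minutes
Longitude: 19° + 0.129970 × 60 = 19° 7.79820′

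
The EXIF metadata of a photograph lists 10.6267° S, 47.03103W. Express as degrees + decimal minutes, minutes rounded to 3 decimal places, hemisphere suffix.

φ: minutes = (10.626700 − 10) × 60 = 37.60200
Longitude: minutes = (47.031030 − 47) × 60 = 1.86180

10° 37.602′ S, 47° 1.862′ W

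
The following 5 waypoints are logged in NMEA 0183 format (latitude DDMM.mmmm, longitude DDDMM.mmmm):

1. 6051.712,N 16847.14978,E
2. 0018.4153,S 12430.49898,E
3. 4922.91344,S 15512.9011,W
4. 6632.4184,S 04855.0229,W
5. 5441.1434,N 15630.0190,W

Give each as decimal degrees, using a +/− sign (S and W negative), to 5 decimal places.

1. 60.86187, 168.78583
2. -0.30692, 124.50832
3. -49.38189, -155.21502
4. -66.54031, -48.91705
5. 54.68572, -156.50032

Point 1:
  Lat: split at 2 digits → 60° and 51.712′; 60 + 51.712/60 = 60.861867
  N → positive
  Lon: split at 3 digits → 168° and 47.14978′; 168 + 47.14978/60 = 168.785830
  E ⇒ keep positive
Point 2:
  φ: degrees = first 2 digits = 0, minutes = 18.4153; 0 + 18.4153/60 = 0.306922
  S → negative
  Longitude: degrees = first 3 digits = 124, minutes = 30.49898; 124 + 30.49898/60 = 124.508316
  E ⇒ keep positive
Point 3:
  Latitude: degrees = first 2 digits = 49, minutes = 22.91344; 49 + 22.91344/60 = 49.381891
  S → negative
  Longitude: degrees = first 3 digits = 155, minutes = 12.9011; 155 + 12.9011/60 = 155.215018
  W → negative
Point 4:
  φ: degrees = first 2 digits = 66, minutes = 32.4184; 66 + 32.4184/60 = 66.540307
  S → negative
  Lon: degrees = first 3 digits = 48, minutes = 55.0229; 48 + 55.0229/60 = 48.917048
  W ⇒ negate
Point 5:
  Lat: degrees = first 2 digits = 54, minutes = 41.1434; 54 + 41.1434/60 = 54.685723
  N → positive
  Lon: split at 3 digits → 156° and 30.019′; 156 + 30.019/60 = 156.500317
  W → negative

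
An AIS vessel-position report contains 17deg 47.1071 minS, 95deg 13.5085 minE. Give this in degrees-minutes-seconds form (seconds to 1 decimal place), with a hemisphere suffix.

17°47′6.4″ S, 95°13′30.5″ E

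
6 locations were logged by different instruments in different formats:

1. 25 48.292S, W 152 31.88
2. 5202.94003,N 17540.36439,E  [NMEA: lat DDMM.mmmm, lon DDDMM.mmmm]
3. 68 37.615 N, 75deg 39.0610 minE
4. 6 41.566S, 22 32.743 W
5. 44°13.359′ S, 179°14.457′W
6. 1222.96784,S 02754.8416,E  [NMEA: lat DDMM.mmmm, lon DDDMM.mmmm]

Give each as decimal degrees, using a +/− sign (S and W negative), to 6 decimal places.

1. -25.804867, -152.531333
2. 52.049001, 175.672740
3. 68.626917, 75.651017
4. -6.692767, -22.545717
5. -44.222650, -179.240950
6. -12.382797, 27.914027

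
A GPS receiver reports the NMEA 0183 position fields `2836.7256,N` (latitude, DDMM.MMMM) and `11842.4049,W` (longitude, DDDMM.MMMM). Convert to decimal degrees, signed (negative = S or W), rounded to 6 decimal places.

28.612093, -118.706748

Lat: split at 2 digits → 28° and 36.7256′; 28 + 36.7256/60 = 28.6120933
N → positive
Longitude: split at 3 digits → 118° and 42.4049′; 118 + 42.4049/60 = 118.7067483
W ⇒ negate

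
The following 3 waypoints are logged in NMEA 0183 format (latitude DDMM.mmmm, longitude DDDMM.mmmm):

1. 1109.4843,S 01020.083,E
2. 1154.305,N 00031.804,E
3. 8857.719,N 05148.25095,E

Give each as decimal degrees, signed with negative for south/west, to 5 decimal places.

Point 1:
  Lat: degrees = first 2 digits = 11, minutes = 9.4843; 11 + 9.4843/60 = 11.158072
  hemisphere S, so the sign is −
  λ: split at 3 digits → 010° and 20.083′; 10 + 20.083/60 = 10.334717
  E ⇒ keep positive
Point 2:
  Latitude: split at 2 digits → 11° and 54.305′; 11 + 54.305/60 = 11.905083
  N ⇒ keep positive
  λ: degrees = first 3 digits = 0, minutes = 31.804; 0 + 31.804/60 = 0.530067
  E ⇒ keep positive
Point 3:
  Latitude: degrees = first 2 digits = 88, minutes = 57.719; 88 + 57.719/60 = 88.961983
  N → positive
  Longitude: degrees = first 3 digits = 51, minutes = 48.25095; 51 + 48.25095/60 = 51.804183
  E → positive

1. -11.15807, 10.33472
2. 11.90508, 0.53007
3. 88.96198, 51.80418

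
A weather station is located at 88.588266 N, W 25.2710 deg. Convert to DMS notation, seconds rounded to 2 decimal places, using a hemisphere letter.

Lat: whole degrees 88; 35.29596′ → 35′ and 17.7576″
Lon: whole degrees 25; 16.26000′ → 16′ and 15.6000″

88°35′17.76″ N, 25°16′15.60″ W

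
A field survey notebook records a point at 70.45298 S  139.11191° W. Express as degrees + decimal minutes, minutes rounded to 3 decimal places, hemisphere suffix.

φ: minutes = (70.452980 − 70) × 60 = 27.17880
λ: minutes = (139.111910 − 139) × 60 = 6.71460

70° 27.179′ S, 139° 6.715′ W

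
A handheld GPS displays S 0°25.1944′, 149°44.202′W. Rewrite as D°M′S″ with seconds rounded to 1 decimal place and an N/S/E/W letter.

0°25′11.7″ S, 149°44′12.1″ W

Latitude: fractional minutes 0.19440 × 60 = 11.664″
Lon: 44.20200′ → 44′ and 0.20200 × 60 = 12.120″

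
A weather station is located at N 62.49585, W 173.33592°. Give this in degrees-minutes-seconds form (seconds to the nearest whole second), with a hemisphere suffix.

62°29′45″ N, 173°20′9″ W

Lat: 0.495850° → 29.75100′; 0.75100 × 60 = 45.06″
Longitude: 0.335920° → 20.15520′; 0.15520 × 60 = 9.31″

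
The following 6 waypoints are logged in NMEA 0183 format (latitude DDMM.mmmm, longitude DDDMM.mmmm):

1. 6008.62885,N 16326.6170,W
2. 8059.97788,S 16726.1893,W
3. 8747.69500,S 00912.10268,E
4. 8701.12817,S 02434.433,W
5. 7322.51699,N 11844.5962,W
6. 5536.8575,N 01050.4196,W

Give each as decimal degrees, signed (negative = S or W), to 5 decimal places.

1. 60.14381, -163.44362
2. -80.99963, -167.43649
3. -87.79492, 9.20171
4. -87.01880, -24.57388
5. 73.37528, -118.74327
6. 55.61429, -10.84033

Point 1:
  Lat: split at 2 digits → 60° and 8.62885′; 60 + 8.62885/60 = 60.143814
  N → positive
  Longitude: degrees = first 3 digits = 163, minutes = 26.617; 163 + 26.617/60 = 163.443617
  W → negative
Point 2:
  Lat: degrees = first 2 digits = 80, minutes = 59.97788; 80 + 59.97788/60 = 80.999631
  S → negative
  λ: degrees = first 3 digits = 167, minutes = 26.1893; 167 + 26.1893/60 = 167.436488
  W ⇒ negate
Point 3:
  Latitude: degrees = first 2 digits = 87, minutes = 47.695; 87 + 47.695/60 = 87.794917
  hemisphere S, so the sign is −
  λ: split at 3 digits → 009° and 12.10268′; 9 + 12.10268/60 = 9.201711
  E → positive
Point 4:
  φ: degrees = first 2 digits = 87, minutes = 1.12817; 87 + 1.12817/60 = 87.018803
  hemisphere S, so the sign is −
  Longitude: degrees = first 3 digits = 24, minutes = 34.433; 24 + 34.433/60 = 24.573883
  W → negative
Point 5:
  φ: split at 2 digits → 73° and 22.51699′; 73 + 22.51699/60 = 73.375283
  N ⇒ keep positive
  λ: split at 3 digits → 118° and 44.5962′; 118 + 44.5962/60 = 118.743270
  W ⇒ negate
Point 6:
  φ: degrees = first 2 digits = 55, minutes = 36.8575; 55 + 36.8575/60 = 55.614292
  N → positive
  λ: degrees = first 3 digits = 10, minutes = 50.4196; 10 + 50.4196/60 = 10.840327
  hemisphere W, so the sign is −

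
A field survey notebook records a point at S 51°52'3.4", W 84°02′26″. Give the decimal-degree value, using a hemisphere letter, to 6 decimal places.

51.867611° S, 84.040556° W

φ: 52′ + 3.4″ = 52.05667′; 51 + 52.05667/60 = 51.8676111
Lon: 84° + 2/60 + 26/3600 = 84 + 0.033333 + 0.007222 = 84.0405556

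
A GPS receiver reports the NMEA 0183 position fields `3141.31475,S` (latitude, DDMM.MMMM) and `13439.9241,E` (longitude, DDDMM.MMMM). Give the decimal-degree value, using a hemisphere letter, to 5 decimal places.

31.68858° S, 134.66540° E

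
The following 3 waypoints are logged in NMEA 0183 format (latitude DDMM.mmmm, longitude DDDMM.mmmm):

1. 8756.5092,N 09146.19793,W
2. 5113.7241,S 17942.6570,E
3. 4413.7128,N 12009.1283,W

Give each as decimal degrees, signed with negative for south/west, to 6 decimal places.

Point 1:
  Latitude: split at 2 digits → 87° and 56.5092′; 87 + 56.5092/60 = 87.9418200
  N ⇒ keep positive
  Lon: degrees = first 3 digits = 91, minutes = 46.19793; 91 + 46.19793/60 = 91.7699655
  W ⇒ negate
Point 2:
  Lat: split at 2 digits → 51° and 13.7241′; 51 + 13.7241/60 = 51.2287350
  S ⇒ negate
  λ: degrees = first 3 digits = 179, minutes = 42.657; 179 + 42.657/60 = 179.7109500
  E → positive
Point 3:
  Latitude: split at 2 digits → 44° and 13.7128′; 44 + 13.7128/60 = 44.2285467
  N → positive
  λ: split at 3 digits → 120° and 9.1283′; 120 + 9.1283/60 = 120.1521383
  W ⇒ negate

1. 87.941820, -91.769966
2. -51.228735, 179.710950
3. 44.228547, -120.152138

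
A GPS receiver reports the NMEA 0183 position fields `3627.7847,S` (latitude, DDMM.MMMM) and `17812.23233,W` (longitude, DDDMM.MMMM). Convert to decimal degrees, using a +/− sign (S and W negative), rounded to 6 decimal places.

-36.463078, -178.203872

Lat: split at 2 digits → 36° and 27.7847′; 36 + 27.7847/60 = 36.4630783
S → negative
Longitude: split at 3 digits → 178° and 12.23233′; 178 + 12.23233/60 = 178.2038722
W → negative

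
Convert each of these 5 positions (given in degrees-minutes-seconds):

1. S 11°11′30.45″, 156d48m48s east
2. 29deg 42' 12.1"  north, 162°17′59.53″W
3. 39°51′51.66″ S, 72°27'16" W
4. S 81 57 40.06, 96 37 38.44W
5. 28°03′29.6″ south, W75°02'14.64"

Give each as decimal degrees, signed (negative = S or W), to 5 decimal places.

Point 1:
  Lat: 11 + 11/60 + 30.45/3600 = 11.191792
  S → negative
  λ: 156 + 48/60 + 48/3600 = 156.813333
  E → positive
Point 2:
  Lat: 29 + 42/60 + 12.1/3600 = 29.703361
  N → positive
  λ: 17′ + 59.53″ = 17.99217′; 162 + 17.99217/60 = 162.299869
  hemisphere W, so the sign is −
Point 3:
  Latitude: 39 + 51/60 + 51.66/3600 = 39.864350
  S ⇒ negate
  λ: 72 + 27/60 + 16/3600 = 72.454444
  W → negative
Point 4:
  Lat: 81 + 57/60 + 40.06/3600 = 81.961128
  S ⇒ negate
  λ: 37′ + 38.44″ = 37.64067′; 96 + 37.64067/60 = 96.627344
  W → negative
Point 5:
  φ: 28 + 3/60 + 29.6/3600 = 28.058222
  S → negative
  λ: 75° + 2/60 + 14.64/3600 = 75 + 0.033333 + 0.004067 = 75.037400
  W → negative

1. -11.19179, 156.81333
2. 29.70336, -162.29987
3. -39.86435, -72.45444
4. -81.96113, -96.62734
5. -28.05822, -75.03740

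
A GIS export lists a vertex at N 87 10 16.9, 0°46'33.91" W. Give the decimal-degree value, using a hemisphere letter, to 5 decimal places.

Latitude: 10′ + 16.9″ = 10.28167′; 87 + 10.28167/60 = 87.171361
Lon: 0 + 46/60 + 33.91/3600 = 0.776086

87.17136° N, 0.77609° W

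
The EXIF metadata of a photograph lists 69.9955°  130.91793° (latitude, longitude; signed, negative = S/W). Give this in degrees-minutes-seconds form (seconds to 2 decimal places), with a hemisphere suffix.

φ: whole degrees 69; 59.73000′ → 59′ and 43.8000″
Longitude: whole degrees 130; 55.07580′ → 55′ and 4.5480″

69°59′43.80″ N, 130°55′4.55″ E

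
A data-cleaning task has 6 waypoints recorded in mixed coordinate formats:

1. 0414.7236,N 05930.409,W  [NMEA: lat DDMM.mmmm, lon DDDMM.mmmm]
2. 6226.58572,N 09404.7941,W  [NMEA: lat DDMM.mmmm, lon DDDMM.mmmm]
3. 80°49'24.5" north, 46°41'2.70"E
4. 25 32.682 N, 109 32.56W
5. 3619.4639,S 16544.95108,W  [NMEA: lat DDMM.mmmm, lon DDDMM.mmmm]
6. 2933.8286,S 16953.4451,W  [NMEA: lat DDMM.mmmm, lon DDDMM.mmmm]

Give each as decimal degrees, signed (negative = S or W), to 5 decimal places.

Point 1:
  Latitude: degrees = first 2 digits = 4, minutes = 14.7236; 4 + 14.7236/60 = 4.245393
  N ⇒ keep positive
  λ: degrees = first 3 digits = 59, minutes = 30.409; 59 + 30.409/60 = 59.506817
  W ⇒ negate
Point 2:
  Lat: split at 2 digits → 62° and 26.58572′; 62 + 26.58572/60 = 62.443095
  N → positive
  λ: split at 3 digits → 094° and 4.7941′; 94 + 4.7941/60 = 94.079902
  W ⇒ negate
Point 3:
  φ: 80 + 49/60 + 24.5/3600 = 80.823472
  N ⇒ keep positive
  λ: 46 + 41/60 + 2.7/3600 = 46.684083
  E ⇒ keep positive
Point 4:
  Latitude: 25 + 32.682/60 = 25.544700
  N → positive
  λ: 32.56′ = 0.542667°; total 109.542667
  hemisphere W, so the sign is −
Point 5:
  Latitude: degrees = first 2 digits = 36, minutes = 19.4639; 36 + 19.4639/60 = 36.324398
  hemisphere S, so the sign is −
  Longitude: degrees = first 3 digits = 165, minutes = 44.95108; 165 + 44.95108/60 = 165.749185
  W ⇒ negate
Point 6:
  Lat: degrees = first 2 digits = 29, minutes = 33.8286; 29 + 33.8286/60 = 29.563810
  S ⇒ negate
  Longitude: split at 3 digits → 169° and 53.4451′; 169 + 53.4451/60 = 169.890752
  W → negative

1. 4.24539, -59.50682
2. 62.44310, -94.07990
3. 80.82347, 46.68408
4. 25.54470, -109.54267
5. -36.32440, -165.74918
6. -29.56381, -169.89075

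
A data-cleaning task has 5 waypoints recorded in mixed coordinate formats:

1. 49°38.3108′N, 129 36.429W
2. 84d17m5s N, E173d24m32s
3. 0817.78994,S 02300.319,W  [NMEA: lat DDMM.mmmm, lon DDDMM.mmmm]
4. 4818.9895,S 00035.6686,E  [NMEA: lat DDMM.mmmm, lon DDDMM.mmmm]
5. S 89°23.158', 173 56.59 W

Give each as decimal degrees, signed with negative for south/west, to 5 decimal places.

1. 49.63851, -129.60715
2. 84.28472, 173.40889
3. -8.29650, -23.00532
4. -48.31649, 0.59448
5. -89.38597, -173.94317

Point 1:
  Lat: 49 + 38.3108/60 = 49.638513
  N → positive
  Lon: 36.429′ = 0.607150°; total 129.607150
  W ⇒ negate
Point 2:
  φ: 17′ + 5″ = 17.08333′; 84 + 17.08333/60 = 84.284722
  N → positive
  λ: 24′ + 32″ = 24.53333′; 173 + 24.53333/60 = 173.408889
  E ⇒ keep positive
Point 3:
  φ: degrees = first 2 digits = 8, minutes = 17.78994; 8 + 17.78994/60 = 8.296499
  S ⇒ negate
  λ: degrees = first 3 digits = 23, minutes = 0.319; 23 + 0.319/60 = 23.005317
  W ⇒ negate
Point 4:
  Latitude: split at 2 digits → 48° and 18.9895′; 48 + 18.9895/60 = 48.316492
  S ⇒ negate
  λ: degrees = first 3 digits = 0, minutes = 35.6686; 0 + 35.6686/60 = 0.594477
  E → positive
Point 5:
  φ: 23.158′ = 0.385967°; total 89.385967
  S → negative
  Longitude: 173 + 56.59/60 = 173.943167
  hemisphere W, so the sign is −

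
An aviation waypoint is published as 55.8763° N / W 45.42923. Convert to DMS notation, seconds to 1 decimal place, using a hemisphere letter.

55°52′34.7″ N, 45°25′45.2″ W

Lat: 0.876300° → 52.57800′; 0.57800 × 60 = 34.680″
λ: whole degrees 45; 25.75380′ → 25′ and 45.228″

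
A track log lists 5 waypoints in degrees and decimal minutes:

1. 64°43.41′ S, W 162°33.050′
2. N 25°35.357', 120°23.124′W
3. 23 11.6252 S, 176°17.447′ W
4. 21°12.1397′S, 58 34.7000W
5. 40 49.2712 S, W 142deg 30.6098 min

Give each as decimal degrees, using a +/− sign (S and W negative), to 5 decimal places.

Point 1:
  φ: 43.41′ = 0.723500°; total 64.723500
  hemisphere S, so the sign is −
  λ: 162 + 33.05/60 = 162.550833
  hemisphere W, so the sign is −
Point 2:
  Latitude: 25 + 35.357/60 = 25.589283
  N ⇒ keep positive
  Lon: 120 + 23.124/60 = 120.385400
  W → negative
Point 3:
  Lat: 11.6252′ = 0.193753°; total 23.193753
  hemisphere S, so the sign is −
  λ: 17.447′ = 0.290783°; total 176.290783
  W → negative
Point 4:
  φ: 21 + 12.1397/60 = 21.202328
  S → negative
  Longitude: 34.7′ = 0.578333°; total 58.578333
  W ⇒ negate
Point 5:
  φ: 40 + 49.2712/60 = 40.821187
  S → negative
  Lon: 142 + 30.6098/60 = 142.510163
  W ⇒ negate

1. -64.72350, -162.55083
2. 25.58928, -120.38540
3. -23.19375, -176.29078
4. -21.20233, -58.57833
5. -40.82119, -142.51016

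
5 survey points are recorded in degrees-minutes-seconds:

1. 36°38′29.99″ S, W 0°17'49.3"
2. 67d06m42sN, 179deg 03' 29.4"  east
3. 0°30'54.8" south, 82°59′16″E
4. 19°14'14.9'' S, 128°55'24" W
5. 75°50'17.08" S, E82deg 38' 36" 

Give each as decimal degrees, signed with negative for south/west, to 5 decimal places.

Point 1:
  φ: 36 + 38/60 + 29.99/3600 = 36.641664
  S ⇒ negate
  Longitude: 0 + 17/60 + 49.3/3600 = 0.297028
  W ⇒ negate
Point 2:
  Lat: 6′ + 42″ = 6.70000′; 67 + 6.70000/60 = 67.111667
  N → positive
  Longitude: 3′ + 29.4″ = 3.49000′; 179 + 3.49000/60 = 179.058167
  E ⇒ keep positive
Point 3:
  Lat: 30′ + 54.8″ = 30.91333′; 0 + 30.91333/60 = 0.515222
  S ⇒ negate
  λ: 59′ + 16″ = 59.26667′; 82 + 59.26667/60 = 82.987778
  E → positive
Point 4:
  Lat: 19° + 14/60 + 14.9/3600 = 19 + 0.233333 + 0.004139 = 19.237472
  hemisphere S, so the sign is −
  Lon: 55′ + 24″ = 55.40000′; 128 + 55.40000/60 = 128.923333
  W ⇒ negate
Point 5:
  φ: 75° + 50/60 + 17.08/3600 = 75 + 0.833333 + 0.004744 = 75.838078
  hemisphere S, so the sign is −
  λ: 82 + 38/60 + 36/3600 = 82.643333
  E → positive

1. -36.64166, -0.29703
2. 67.11167, 179.05817
3. -0.51522, 82.98778
4. -19.23747, -128.92333
5. -75.83808, 82.64333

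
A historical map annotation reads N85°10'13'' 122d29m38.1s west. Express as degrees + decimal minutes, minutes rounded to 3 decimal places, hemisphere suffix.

85° 10.217′ N, 122° 29.635′ W

Lat: 10 + 13/60 = 10.21667′
Longitude: 29 + 38.1/60 = 29.63500′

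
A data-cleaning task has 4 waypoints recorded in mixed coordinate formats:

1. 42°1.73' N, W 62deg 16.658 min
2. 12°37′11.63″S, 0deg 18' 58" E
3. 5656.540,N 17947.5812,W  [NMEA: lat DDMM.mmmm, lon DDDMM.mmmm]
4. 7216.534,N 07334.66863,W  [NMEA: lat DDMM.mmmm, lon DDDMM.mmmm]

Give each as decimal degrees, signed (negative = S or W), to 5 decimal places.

Point 1:
  Latitude: 42 + 1.73/60 = 42.028833
  N ⇒ keep positive
  Lon: 62 + 16.658/60 = 62.277633
  hemisphere W, so the sign is −
Point 2:
  Lat: 12° + 37/60 + 11.63/3600 = 12 + 0.616667 + 0.003231 = 12.619897
  S → negative
  Lon: 0 + 18/60 + 58/3600 = 0.316111
  E ⇒ keep positive
Point 3:
  Lat: degrees = first 2 digits = 56, minutes = 56.54; 56 + 56.54/60 = 56.942333
  N ⇒ keep positive
  Longitude: split at 3 digits → 179° and 47.5812′; 179 + 47.5812/60 = 179.793020
  W ⇒ negate
Point 4:
  Lat: degrees = first 2 digits = 72, minutes = 16.534; 72 + 16.534/60 = 72.275567
  N ⇒ keep positive
  Longitude: split at 3 digits → 073° and 34.66863′; 73 + 34.66863/60 = 73.577811
  W → negative

1. 42.02883, -62.27763
2. -12.61990, 0.31611
3. 56.94233, -179.79302
4. 72.27557, -73.57781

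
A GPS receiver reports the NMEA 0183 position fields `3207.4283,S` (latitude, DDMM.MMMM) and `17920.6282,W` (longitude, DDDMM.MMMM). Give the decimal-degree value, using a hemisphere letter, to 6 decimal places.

φ: split at 2 digits → 32° and 7.4283′; 32 + 7.4283/60 = 32.1238050
λ: degrees = first 3 digits = 179, minutes = 20.6282; 179 + 20.6282/60 = 179.3438033

32.123805° S, 179.343803° W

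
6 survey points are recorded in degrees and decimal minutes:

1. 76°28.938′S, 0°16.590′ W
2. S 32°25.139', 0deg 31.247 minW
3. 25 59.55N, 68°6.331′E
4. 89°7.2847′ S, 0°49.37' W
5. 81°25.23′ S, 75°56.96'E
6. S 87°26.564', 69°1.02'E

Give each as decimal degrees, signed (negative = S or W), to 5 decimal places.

1. -76.48230, -0.27650
2. -32.41898, -0.52078
3. 25.99250, 68.10552
4. -89.12141, -0.82283
5. -81.42050, 75.94933
6. -87.44273, 69.01700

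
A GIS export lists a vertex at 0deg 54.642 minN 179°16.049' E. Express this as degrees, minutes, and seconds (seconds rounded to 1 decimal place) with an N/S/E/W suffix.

0°54′38.5″ N, 179°16′2.9″ E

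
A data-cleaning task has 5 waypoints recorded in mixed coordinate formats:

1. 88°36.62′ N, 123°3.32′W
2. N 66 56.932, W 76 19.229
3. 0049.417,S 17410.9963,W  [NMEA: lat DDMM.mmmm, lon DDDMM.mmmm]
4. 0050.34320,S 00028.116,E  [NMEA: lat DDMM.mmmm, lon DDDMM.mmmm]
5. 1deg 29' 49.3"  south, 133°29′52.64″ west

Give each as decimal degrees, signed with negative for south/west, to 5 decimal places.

Point 1:
  Latitude: 36.62′ = 0.610333°; total 88.610333
  N → positive
  Longitude: 123 + 3.32/60 = 123.055333
  W ⇒ negate
Point 2:
  φ: 66 + 56.932/60 = 66.948867
  N → positive
  Longitude: 76 + 19.229/60 = 76.320483
  W ⇒ negate
Point 3:
  Latitude: split at 2 digits → 00° and 49.417′; 0 + 49.417/60 = 0.823617
  S ⇒ negate
  Lon: degrees = first 3 digits = 174, minutes = 10.9963; 174 + 10.9963/60 = 174.183272
  hemisphere W, so the sign is −
Point 4:
  φ: degrees = first 2 digits = 0, minutes = 50.3432; 0 + 50.3432/60 = 0.839053
  S → negative
  Longitude: degrees = first 3 digits = 0, minutes = 28.116; 0 + 28.116/60 = 0.468600
  E → positive
Point 5:
  Lat: 1 + 29/60 + 49.3/3600 = 1.497028
  S → negative
  λ: 133 + 29/60 + 52.64/3600 = 133.497956
  W → negative

1. 88.61033, -123.05533
2. 66.94887, -76.32048
3. -0.82362, -174.18327
4. -0.83905, 0.46860
5. -1.49703, -133.49796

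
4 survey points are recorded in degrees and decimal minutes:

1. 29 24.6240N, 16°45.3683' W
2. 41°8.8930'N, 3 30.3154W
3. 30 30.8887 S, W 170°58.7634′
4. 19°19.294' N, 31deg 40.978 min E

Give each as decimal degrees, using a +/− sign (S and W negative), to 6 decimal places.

Point 1:
  Lat: 29 + 24.624/60 = 29.4104000
  N ⇒ keep positive
  Lon: 16 + 45.3683/60 = 16.7561383
  W → negative
Point 2:
  φ: 8.893′ = 0.148217°; total 41.1482167
  N → positive
  Lon: 30.3154′ = 0.505257°; total 3.5052567
  W → negative
Point 3:
  φ: 30 + 30.8887/60 = 30.5148117
  hemisphere S, so the sign is −
  Lon: 58.7634′ = 0.979390°; total 170.9793900
  hemisphere W, so the sign is −
Point 4:
  Latitude: 19 + 19.294/60 = 19.3215667
  N ⇒ keep positive
  λ: 31 + 40.978/60 = 31.6829667
  E → positive

1. 29.410400, -16.756138
2. 41.148217, -3.505257
3. -30.514812, -170.979390
4. 19.321567, 31.682967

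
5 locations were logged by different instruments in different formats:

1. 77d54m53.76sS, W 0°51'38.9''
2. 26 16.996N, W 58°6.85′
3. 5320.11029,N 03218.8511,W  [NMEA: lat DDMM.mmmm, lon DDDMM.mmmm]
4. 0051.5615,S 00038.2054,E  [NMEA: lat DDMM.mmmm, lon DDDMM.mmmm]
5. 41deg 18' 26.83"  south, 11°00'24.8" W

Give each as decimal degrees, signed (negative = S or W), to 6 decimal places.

Point 1:
  φ: 77 + 54/60 + 53.76/3600 = 77.9149333
  hemisphere S, so the sign is −
  Lon: 51′ + 38.9″ = 51.64833′; 0 + 51.64833/60 = 0.8608056
  W ⇒ negate
Point 2:
  φ: 16.996′ = 0.283267°; total 26.2832667
  N ⇒ keep positive
  λ: 6.85′ = 0.114167°; total 58.1141667
  W → negative
Point 3:
  Latitude: split at 2 digits → 53° and 20.11029′; 53 + 20.11029/60 = 53.3351715
  N → positive
  λ: split at 3 digits → 032° and 18.8511′; 32 + 18.8511/60 = 32.3141850
  W → negative
Point 4:
  Lat: split at 2 digits → 00° and 51.5615′; 0 + 51.5615/60 = 0.8593583
  S ⇒ negate
  Lon: split at 3 digits → 000° and 38.2054′; 0 + 38.2054/60 = 0.6367567
  E → positive
Point 5:
  Lat: 41° + 18/60 + 26.83/3600 = 41 + 0.300000 + 0.007453 = 41.3074528
  S → negative
  Longitude: 11 + 0/60 + 24.8/3600 = 11.0068889
  W ⇒ negate

1. -77.914933, -0.860806
2. 26.283267, -58.114167
3. 53.335172, -32.314185
4. -0.859358, 0.636757
5. -41.307453, -11.006889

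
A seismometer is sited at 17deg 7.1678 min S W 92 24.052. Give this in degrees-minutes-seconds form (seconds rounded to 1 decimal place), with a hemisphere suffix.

17°07′10.1″ S, 92°24′3.1″ W

Latitude: 7.16780′ → 7′ and 0.16780 × 60 = 10.068″
λ: fractional minutes 0.05200 × 60 = 3.120″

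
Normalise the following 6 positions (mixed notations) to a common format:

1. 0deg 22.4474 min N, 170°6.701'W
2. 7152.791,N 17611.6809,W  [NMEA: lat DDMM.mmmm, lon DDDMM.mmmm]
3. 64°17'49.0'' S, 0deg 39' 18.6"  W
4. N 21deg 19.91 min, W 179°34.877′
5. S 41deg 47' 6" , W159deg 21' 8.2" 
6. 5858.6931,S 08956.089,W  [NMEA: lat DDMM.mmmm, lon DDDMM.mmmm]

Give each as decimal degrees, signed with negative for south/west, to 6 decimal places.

Point 1:
  Latitude: 0 + 22.4474/60 = 0.3741233
  N ⇒ keep positive
  Longitude: 170 + 6.701/60 = 170.1116833
  W ⇒ negate
Point 2:
  Lat: split at 2 digits → 71° and 52.791′; 71 + 52.791/60 = 71.8798500
  N → positive
  Lon: split at 3 digits → 176° and 11.6809′; 176 + 11.6809/60 = 176.1946817
  hemisphere W, so the sign is −
Point 3:
  φ: 17′ + 49″ = 17.81667′; 64 + 17.81667/60 = 64.2969444
  hemisphere S, so the sign is −
  λ: 0 + 39/60 + 18.6/3600 = 0.6551667
  W → negative
Point 4:
  Lat: 19.91′ = 0.331833°; total 21.3318333
  N → positive
  Longitude: 34.877′ = 0.581283°; total 179.5812833
  hemisphere W, so the sign is −
Point 5:
  Latitude: 47′ + 6″ = 47.10000′; 41 + 47.10000/60 = 41.7850000
  hemisphere S, so the sign is −
  λ: 21′ + 8.2″ = 21.13667′; 159 + 21.13667/60 = 159.3522778
  hemisphere W, so the sign is −
Point 6:
  Lat: degrees = first 2 digits = 58, minutes = 58.6931; 58 + 58.6931/60 = 58.9782183
  hemisphere S, so the sign is −
  λ: split at 3 digits → 089° and 56.089′; 89 + 56.089/60 = 89.9348167
  hemisphere W, so the sign is −

1. 0.374123, -170.111683
2. 71.879850, -176.194682
3. -64.296944, -0.655167
4. 21.331833, -179.581283
5. -41.785000, -159.352278
6. -58.978218, -89.934817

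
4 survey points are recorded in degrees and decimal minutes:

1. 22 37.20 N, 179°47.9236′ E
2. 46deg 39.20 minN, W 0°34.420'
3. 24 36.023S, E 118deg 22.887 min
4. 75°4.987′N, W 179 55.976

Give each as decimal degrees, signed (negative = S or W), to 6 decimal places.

1. 22.620000, 179.798727
2. 46.653333, -0.573667
3. -24.600383, 118.381450
4. 75.083117, -179.932933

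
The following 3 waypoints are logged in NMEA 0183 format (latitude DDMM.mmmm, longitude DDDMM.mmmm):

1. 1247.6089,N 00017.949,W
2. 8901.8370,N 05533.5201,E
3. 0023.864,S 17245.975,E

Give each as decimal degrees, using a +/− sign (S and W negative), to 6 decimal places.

Point 1:
  φ: split at 2 digits → 12° and 47.6089′; 12 + 47.6089/60 = 12.7934817
  N → positive
  Longitude: degrees = first 3 digits = 0, minutes = 17.949; 0 + 17.949/60 = 0.2991500
  W → negative
Point 2:
  φ: degrees = first 2 digits = 89, minutes = 1.837; 89 + 1.837/60 = 89.0306167
  N → positive
  λ: split at 3 digits → 055° and 33.5201′; 55 + 33.5201/60 = 55.5586683
  E → positive
Point 3:
  Lat: split at 2 digits → 00° and 23.864′; 0 + 23.864/60 = 0.3977333
  S → negative
  Longitude: degrees = first 3 digits = 172, minutes = 45.975; 172 + 45.975/60 = 172.7662500
  E → positive

1. 12.793482, -0.299150
2. 89.030617, 55.558668
3. -0.397733, 172.766250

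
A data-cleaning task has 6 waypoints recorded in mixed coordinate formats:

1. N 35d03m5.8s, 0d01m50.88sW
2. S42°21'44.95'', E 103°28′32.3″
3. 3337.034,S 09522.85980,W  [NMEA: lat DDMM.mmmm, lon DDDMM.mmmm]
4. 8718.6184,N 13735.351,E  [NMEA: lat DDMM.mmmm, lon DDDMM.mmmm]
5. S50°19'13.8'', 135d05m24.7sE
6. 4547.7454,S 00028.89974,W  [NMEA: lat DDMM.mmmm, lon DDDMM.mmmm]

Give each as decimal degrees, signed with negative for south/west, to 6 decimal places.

Point 1:
  φ: 3′ + 5.8″ = 3.09667′; 35 + 3.09667/60 = 35.0516111
  N ⇒ keep positive
  Longitude: 1′ + 50.88″ = 1.84800′; 0 + 1.84800/60 = 0.0308000
  hemisphere W, so the sign is −
Point 2:
  Latitude: 42 + 21/60 + 44.95/3600 = 42.3624861
  hemisphere S, so the sign is −
  Lon: 103 + 28/60 + 32.3/3600 = 103.4756389
  E → positive
Point 3:
  φ: degrees = first 2 digits = 33, minutes = 37.034; 33 + 37.034/60 = 33.6172333
  S → negative
  Longitude: split at 3 digits → 095° and 22.8598′; 95 + 22.8598/60 = 95.3809967
  W ⇒ negate
Point 4:
  Lat: split at 2 digits → 87° and 18.6184′; 87 + 18.6184/60 = 87.3103067
  N ⇒ keep positive
  Longitude: degrees = first 3 digits = 137, minutes = 35.351; 137 + 35.351/60 = 137.5891833
  E ⇒ keep positive
Point 5:
  φ: 50 + 19/60 + 13.8/3600 = 50.3205000
  hemisphere S, so the sign is −
  λ: 5′ + 24.7″ = 5.41167′; 135 + 5.41167/60 = 135.0901944
  E ⇒ keep positive
Point 6:
  Latitude: split at 2 digits → 45° and 47.7454′; 45 + 47.7454/60 = 45.7957567
  S → negative
  λ: split at 3 digits → 000° and 28.89974′; 0 + 28.89974/60 = 0.4816623
  hemisphere W, so the sign is −

1. 35.051611, -0.030800
2. -42.362486, 103.475639
3. -33.617233, -95.380997
4. 87.310307, 137.589183
5. -50.320500, 135.090194
6. -45.795757, -0.481662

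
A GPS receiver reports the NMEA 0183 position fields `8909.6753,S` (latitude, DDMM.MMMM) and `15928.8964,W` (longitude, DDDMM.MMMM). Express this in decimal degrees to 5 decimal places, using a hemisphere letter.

Lat: split at 2 digits → 89° and 9.6753′; 89 + 9.6753/60 = 89.161255
Lon: split at 3 digits → 159° and 28.8964′; 159 + 28.8964/60 = 159.481607

89.16126° S, 159.48161° W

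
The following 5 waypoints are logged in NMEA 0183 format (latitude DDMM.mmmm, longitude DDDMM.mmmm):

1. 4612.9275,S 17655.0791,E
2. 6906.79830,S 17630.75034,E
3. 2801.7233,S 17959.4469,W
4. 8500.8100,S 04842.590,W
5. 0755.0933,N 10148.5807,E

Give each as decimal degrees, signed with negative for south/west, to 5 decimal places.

1. -46.21546, 176.91799
2. -69.11331, 176.51251
3. -28.02872, -179.99078
4. -85.01350, -48.70983
5. 7.91822, 101.80968

Point 1:
  Latitude: degrees = first 2 digits = 46, minutes = 12.9275; 46 + 12.9275/60 = 46.215458
  S ⇒ negate
  Lon: degrees = first 3 digits = 176, minutes = 55.0791; 176 + 55.0791/60 = 176.917985
  E ⇒ keep positive
Point 2:
  Latitude: split at 2 digits → 69° and 6.7983′; 69 + 6.7983/60 = 69.113305
  S ⇒ negate
  Lon: degrees = first 3 digits = 176, minutes = 30.75034; 176 + 30.75034/60 = 176.512506
  E → positive
Point 3:
  Latitude: degrees = first 2 digits = 28, minutes = 1.7233; 28 + 1.7233/60 = 28.028722
  S → negative
  λ: split at 3 digits → 179° and 59.4469′; 179 + 59.4469/60 = 179.990782
  hemisphere W, so the sign is −
Point 4:
  Latitude: degrees = first 2 digits = 85, minutes = 0.81; 85 + 0.81/60 = 85.013500
  S ⇒ negate
  Longitude: degrees = first 3 digits = 48, minutes = 42.59; 48 + 42.59/60 = 48.709833
  W → negative
Point 5:
  φ: degrees = first 2 digits = 7, minutes = 55.0933; 7 + 55.0933/60 = 7.918222
  N ⇒ keep positive
  Longitude: degrees = first 3 digits = 101, minutes = 48.5807; 101 + 48.5807/60 = 101.809678
  E → positive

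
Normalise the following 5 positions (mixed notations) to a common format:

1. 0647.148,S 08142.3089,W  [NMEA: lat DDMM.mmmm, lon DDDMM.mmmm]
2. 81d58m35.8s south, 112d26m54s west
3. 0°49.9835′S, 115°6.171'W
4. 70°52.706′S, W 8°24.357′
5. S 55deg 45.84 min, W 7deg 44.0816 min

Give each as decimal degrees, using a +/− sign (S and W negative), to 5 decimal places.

1. -6.78580, -81.70515
2. -81.97661, -112.44833
3. -0.83306, -115.10285
4. -70.87843, -8.40595
5. -55.76400, -7.73469

Point 1:
  φ: degrees = first 2 digits = 6, minutes = 47.148; 6 + 47.148/60 = 6.785800
  hemisphere S, so the sign is −
  Lon: split at 3 digits → 081° and 42.3089′; 81 + 42.3089/60 = 81.705148
  hemisphere W, so the sign is −
Point 2:
  φ: 58′ + 35.8″ = 58.59667′; 81 + 58.59667/60 = 81.976611
  S → negative
  Longitude: 112° + 26/60 + 54/3600 = 112 + 0.433333 + 0.015000 = 112.448333
  W → negative
Point 3:
  φ: 49.9835′ = 0.833058°; total 0.833058
  S ⇒ negate
  Lon: 115 + 6.171/60 = 115.102850
  W → negative
Point 4:
  Latitude: 70 + 52.706/60 = 70.878433
  S ⇒ negate
  Longitude: 8 + 24.357/60 = 8.405950
  W → negative
Point 5:
  φ: 45.84′ = 0.764000°; total 55.764000
  S → negative
  Lon: 7 + 44.0816/60 = 7.734693
  W → negative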